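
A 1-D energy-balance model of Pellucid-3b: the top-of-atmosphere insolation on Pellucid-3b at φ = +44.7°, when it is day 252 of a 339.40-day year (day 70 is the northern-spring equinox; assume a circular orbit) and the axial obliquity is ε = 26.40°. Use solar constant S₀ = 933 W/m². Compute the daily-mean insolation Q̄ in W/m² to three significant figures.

Q̄ ≈ 178 W/m²

Solar longitude: λ_s = 360° × (252 − 70)/339.40 = 193.047°.
sin δ = sin 26.40° × sin 193.047° = -0.10037, so δ = -5.761°.
cos H₀ = −tan(+44.7°) tan(-5.761°) = 0.0998, H₀ = 1.4708 rad.
Bracket: H₀ sin φ sin δ + cos φ cos δ sin H₀ = 1.4708×0.70339×-0.10037 + 0.71080×0.99495×0.99500 = -0.103837 + 0.703674 = 0.599837.
Q̄ = (S₀/π) × [bracket] = (933/π) × 0.599837 = 178.1 W/m².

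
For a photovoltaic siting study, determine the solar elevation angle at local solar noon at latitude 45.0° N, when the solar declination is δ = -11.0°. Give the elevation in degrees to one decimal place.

At local noon the hour angle is zero, so the zenith angle equals |ϕ − δ| = |+45.0° − (-11.000°)| = 56.000°.
Elevation = 90° − 56.000° = 34.0°.

34.0°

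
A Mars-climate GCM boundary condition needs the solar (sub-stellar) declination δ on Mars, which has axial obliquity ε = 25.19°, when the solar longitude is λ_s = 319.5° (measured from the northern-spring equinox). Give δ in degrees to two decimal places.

sin δ = sin ε · sin λ_s = sin 25.19° × sin 319.5° = -0.276419.
δ = arcsin(-0.276419) = -16.05°.

δ = -16.05°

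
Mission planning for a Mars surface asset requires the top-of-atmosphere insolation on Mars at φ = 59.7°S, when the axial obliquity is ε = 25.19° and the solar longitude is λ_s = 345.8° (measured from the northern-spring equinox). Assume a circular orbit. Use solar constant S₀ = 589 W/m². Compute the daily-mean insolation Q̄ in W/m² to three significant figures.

Solar declination: sin δ = sin ε · sin λ_s = sin 25.19° × sin 345.8° = -0.10441, so δ = -5.993°.
cos H₀ = −tan(-59.7°) tan(-5.993°) = -0.1797, H₀ = 1.7514 rad.
Bracket: H₀ sin φ sin δ + cos φ cos δ sin H₀ = 1.7514×-0.86340×-0.10441 + 0.50453×0.99453×0.98373 = 0.157884 + 0.493606 = 0.651490.
Q̄ = (S₀/π) × [bracket] = (589/π) × 0.651490 = 122.1 W/m².

Q̄ ≈ 122 W/m²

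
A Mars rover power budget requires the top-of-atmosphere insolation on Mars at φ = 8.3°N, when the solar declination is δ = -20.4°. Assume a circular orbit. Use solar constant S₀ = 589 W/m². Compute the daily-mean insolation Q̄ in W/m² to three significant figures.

Q̄ ≈ 159 W/m²

cos H₀ = −tan(+8.3°) tan(-20.400°) = 0.0543, H₀ = 1.5165 rad.
Bracket: H₀ sin φ sin δ + cos φ cos δ sin H₀ = 1.5165×0.14436×-0.34857 + 0.98953×0.93728×0.99853 = -0.076310 + 0.926103 = 0.849793.
Q̄ = (S₀/π) × [bracket] = (589/π) × 0.849793 = 159.3 W/m².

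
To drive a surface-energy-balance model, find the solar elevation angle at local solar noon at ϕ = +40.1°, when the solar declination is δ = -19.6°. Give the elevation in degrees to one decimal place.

30.3°

At local noon the hour angle is zero, so the zenith angle equals |ϕ − δ| = |+40.1° − (-19.600°)| = 59.700°.
Elevation = 90° − 59.700° = 30.3°.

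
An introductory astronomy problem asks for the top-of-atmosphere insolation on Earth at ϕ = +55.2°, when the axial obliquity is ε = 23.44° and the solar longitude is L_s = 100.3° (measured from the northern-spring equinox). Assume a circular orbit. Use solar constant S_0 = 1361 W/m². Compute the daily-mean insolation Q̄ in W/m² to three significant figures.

Solar declination: sin δ = sin ε · sin L_s = sin 23.44° × sin 100.3° = 0.39138, so δ = +23.040°.
cos h₀ = −tan(+55.2°) tan(+23.040°) = -0.6119, h₀ = 2.2293 rad.
Bracket: h₀ sin ϕ sin δ + cos ϕ cos δ sin h₀ = 2.2293×0.82115×0.39138 + 0.57071×0.92023×0.79091 = 0.716456 + 0.415374 = 1.131830.
Q̄ = (S_0/π) × [bracket] = (1361/π) × 1.131830 = 490.3 W/m².

Q̄ ≈ 490 W/m²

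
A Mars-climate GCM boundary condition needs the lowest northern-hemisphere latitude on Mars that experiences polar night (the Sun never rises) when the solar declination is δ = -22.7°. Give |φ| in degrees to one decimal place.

|φ| = 67.3°

Polar night requires cos H₀ = −tan φ tan δ ≥ 1, i.e. tan φ tan δ ≤ −1.
The boundary is |tan φ| · |tan δ| = 1, so |φ| = 90° − |δ| = 90° − 22.7° = 67.3° in the northern hemisphere.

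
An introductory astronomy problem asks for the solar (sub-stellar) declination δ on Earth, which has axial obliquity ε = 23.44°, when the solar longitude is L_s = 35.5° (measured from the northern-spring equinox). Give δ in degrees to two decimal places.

sin δ = sin ε · sin L_s = sin 23.44° × sin 35.5° = 0.230997.
δ = arcsin(0.230997) = +13.36°.

δ = +13.36°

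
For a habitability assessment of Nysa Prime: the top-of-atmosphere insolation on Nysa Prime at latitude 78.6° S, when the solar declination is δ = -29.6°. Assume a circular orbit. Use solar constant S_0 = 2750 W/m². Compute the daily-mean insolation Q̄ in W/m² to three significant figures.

Q̄ ≈ 1.33e+03 W/m²

cos h₀ = −tan(-78.6°) tan(-29.600°) = -2.8174 ≤ −1 ⇒ polar day, h₀ = π.
Bracket: h₀ sin ϕ sin δ + cos ϕ cos δ sin h₀ = 3.1416×-0.98027×-0.49394 + 0.19766×0.86949×0.00000 = 1.521146 + 0.000000 = 1.521146.
Q̄ = (S_0/π) × [bracket] = (2750/π) × 1.521146 = 1332 W/m².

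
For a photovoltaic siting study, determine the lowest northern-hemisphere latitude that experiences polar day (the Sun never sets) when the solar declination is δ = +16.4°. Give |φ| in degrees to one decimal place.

|φ| = 73.6°

Polar day requires cos H₀ = −tan φ tan δ ≤ −1, i.e. tan φ tan δ ≥ 1.
The boundary is |tan φ| · |tan δ| = 1, so |φ| = 90° − |δ| = 90° − 16.4° = 73.6° in the northern hemisphere.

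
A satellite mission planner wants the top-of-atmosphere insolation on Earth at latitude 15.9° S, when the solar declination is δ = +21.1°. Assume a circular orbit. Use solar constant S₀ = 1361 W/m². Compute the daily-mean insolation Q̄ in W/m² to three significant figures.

Q̄ ≈ 324 W/m²

cos H₀ = −tan(-15.9°) tan(+21.100°) = 0.1099, H₀ = 1.4607 rad.
Bracket: H₀ sin φ sin δ + cos φ cos δ sin H₀ = 1.4607×-0.27396×0.36000 + 0.96174×0.93295×0.99394 = -0.144062 + 0.891818 = 0.747756.
Q̄ = (S₀/π) × [bracket] = (1361/π) × 0.747756 = 323.9 W/m².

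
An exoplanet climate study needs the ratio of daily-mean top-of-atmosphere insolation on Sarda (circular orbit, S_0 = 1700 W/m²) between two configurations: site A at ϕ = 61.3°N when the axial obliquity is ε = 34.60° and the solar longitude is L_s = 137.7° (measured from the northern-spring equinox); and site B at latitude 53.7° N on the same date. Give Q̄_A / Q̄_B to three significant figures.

— Configuration A (ϕ=+61.3°):
Solar declination: sin δ = sin ε · sin L_s = sin 34.60° × sin 137.7° = 0.38217, so δ = +22.468°.
cos h₀ = −tan(+61.3°) tan(+22.468°) = -0.7554, h₀ = 2.4270 rad.
Bracket: h₀ sin ϕ sin δ + cos ϕ cos δ sin h₀ = 2.4270×0.87715×0.38217 + 0.48022×0.92409×0.65529 = 0.813580 + 0.290796 = 1.104376.
Q̄ = (S_0/π) × [bracket] = (1700/π) × 1.104376 = 597.61 W/m².
— Configuration B (ϕ=+53.7°):
cos h₀ = −tan(+53.7°) tan(+22.468°) = -0.5630, h₀ = 2.1688 rad.
Bracket: h₀ sin ϕ sin δ + cos ϕ cos δ sin h₀ = 2.1688×0.80593×0.38217 + 0.59201×0.92409×0.82646 = 0.667995 + 0.452132 = 1.120127.
Q̄ = (S_0/π) × [bracket] = (1700/π) × 1.120127 = 606.13 W/m².
Ratio Q̄_A / Q̄_B = 597.61 / 606.13 = 0.9859.

Q̄_A / Q̄_B ≈ 0.986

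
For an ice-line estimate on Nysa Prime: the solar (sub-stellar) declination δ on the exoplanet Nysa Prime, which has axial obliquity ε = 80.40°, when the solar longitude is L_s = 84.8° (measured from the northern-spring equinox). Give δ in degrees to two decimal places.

sin δ = sin ε · sin L_s = sin 80.40° × sin 84.8° = 0.981938.
δ = arcsin(0.981938) = +79.09°.

δ = +79.09°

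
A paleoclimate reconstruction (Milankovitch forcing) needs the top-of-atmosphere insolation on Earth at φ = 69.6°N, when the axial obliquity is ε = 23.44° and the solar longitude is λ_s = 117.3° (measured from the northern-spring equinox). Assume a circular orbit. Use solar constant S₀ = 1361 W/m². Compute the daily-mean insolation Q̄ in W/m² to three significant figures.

Q̄ ≈ 451 W/m²

Solar declination: sin δ = sin ε · sin λ_s = sin 23.44° × sin 117.3° = 0.35348, so δ = +20.700°.
cos H₀ = −tan(+69.6°) tan(+20.700°) = -1.0161 ≤ −1 ⇒ polar day, H₀ = π.
Bracket: H₀ sin φ sin δ + cos φ cos δ sin H₀ = 3.1416×0.93728×0.35348 + 0.34857×0.93544×0.00000 = 1.040843 + 0.000000 = 1.040843.
Q̄ = (S₀/π) × [bracket] = (1361/π) × 1.040843 = 450.9 W/m².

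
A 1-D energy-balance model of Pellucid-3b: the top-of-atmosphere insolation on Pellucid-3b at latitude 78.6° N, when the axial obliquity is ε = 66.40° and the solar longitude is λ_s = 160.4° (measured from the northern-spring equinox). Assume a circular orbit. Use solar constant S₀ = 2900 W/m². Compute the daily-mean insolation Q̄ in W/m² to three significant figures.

Solar declination: sin δ = sin ε · sin λ_s = sin 66.40° × sin 160.4° = 0.30740, so δ = +17.902°.
cos H₀ = −tan(+78.6°) tan(+17.902°) = -1.6021 ≤ −1 ⇒ polar day, H₀ = π.
Bracket: H₀ sin φ sin δ + cos φ cos δ sin H₀ = 3.1416×0.98027×0.30740 + 0.19766×0.95158×0.00000 = 0.946674 + 0.000000 = 0.946674.
Q̄ = (S₀/π) × [bracket] = (2900/π) × 0.946674 = 873.9 W/m².

Q̄ ≈ 874 W/m²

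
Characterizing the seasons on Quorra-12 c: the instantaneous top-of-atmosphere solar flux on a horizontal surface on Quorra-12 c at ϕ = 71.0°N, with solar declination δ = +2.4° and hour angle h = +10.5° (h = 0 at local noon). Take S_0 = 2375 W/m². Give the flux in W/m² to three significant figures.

cos θ_z = sin ϕ sin δ + cos ϕ cos δ cos h = 0.039594 + 0.319836 = 0.359430.
Flux = S_0 · cos θ_z = 2375 × 0.359430 = 853.6 W/m².

854 W/m²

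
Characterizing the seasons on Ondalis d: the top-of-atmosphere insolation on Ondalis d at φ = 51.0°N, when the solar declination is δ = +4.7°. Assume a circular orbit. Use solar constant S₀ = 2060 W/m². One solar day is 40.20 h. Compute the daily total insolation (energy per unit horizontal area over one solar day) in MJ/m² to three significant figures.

cos H₀ = −tan(+51.0°) tan(+4.700°) = -0.1015, H₀ = 1.6725 rad.
Bracket: H₀ sin φ sin δ + cos φ cos δ sin H₀ = 1.6725×0.77715×0.08194 + 0.62932×0.99664×0.99483 = 0.106504 + 0.623963 = 0.730467.
Q̄ = (S₀/π) × [bracket] = (2060/π) × 0.730467 = 478.98 W/m².
Daily total = Q̄ × 40.20 h × 3600 s/h = 478.98 × 40.20 × 3600 / 10⁶ = 69.32 MJ/m².

69.3 MJ/m²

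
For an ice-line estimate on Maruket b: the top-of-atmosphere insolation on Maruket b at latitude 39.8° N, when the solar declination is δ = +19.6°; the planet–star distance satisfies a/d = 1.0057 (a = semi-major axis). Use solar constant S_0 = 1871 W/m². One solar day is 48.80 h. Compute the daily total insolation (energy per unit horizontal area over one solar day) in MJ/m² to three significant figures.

116 MJ/m²

cos h₀ = −tan(+39.8°) tan(+19.600°) = -0.2967, h₀ = 1.8720 rad.
Bracket: h₀ sin ϕ sin δ + cos ϕ cos δ sin h₀ = 1.8720×0.64011×0.33545 + 0.76828×0.94206×0.95498 = 0.401965 + 0.691182 = 1.093147.
Inverse-square distance factor (a/d)² = 1.0057² = 1.011432.
Q̄ = (S_0/π) × 1.011432 × [bracket] = (1871/π) × 1.011432 × 1.093147 = 658.47 W/m².
Daily total = Q̄ × 48.80 h × 3600 s/h = 658.47 × 48.80 × 3600 / 10⁶ = 115.7 MJ/m².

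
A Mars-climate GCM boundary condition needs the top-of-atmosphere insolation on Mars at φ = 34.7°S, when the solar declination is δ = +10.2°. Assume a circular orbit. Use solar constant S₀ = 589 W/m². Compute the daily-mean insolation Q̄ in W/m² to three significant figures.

cos H₀ = −tan(-34.7°) tan(+10.200°) = 0.1246, H₀ = 1.4459 rad.
Bracket: H₀ sin φ sin δ + cos φ cos δ sin H₀ = 1.4459×-0.56928×0.17708 + 0.82214×0.98420×0.99221 = -0.145758 + 0.802847 = 0.657089.
Q̄ = (S₀/π) × [bracket] = (589/π) × 0.657089 = 123.2 W/m².

Q̄ ≈ 123 W/m²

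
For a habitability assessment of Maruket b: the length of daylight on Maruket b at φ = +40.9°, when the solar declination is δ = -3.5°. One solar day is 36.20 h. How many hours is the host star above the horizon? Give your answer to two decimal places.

cos H₀ = −tan φ · tan δ = −tan(+40.9°) × tan(-3.500°) = 0.0530, so H₀ = 1.5178 rad = 86.96°.
Daylight = 2H₀/(2π) × 36.20 h = (1.5178/π) × 36.20 = 17.49 h.

17.49 h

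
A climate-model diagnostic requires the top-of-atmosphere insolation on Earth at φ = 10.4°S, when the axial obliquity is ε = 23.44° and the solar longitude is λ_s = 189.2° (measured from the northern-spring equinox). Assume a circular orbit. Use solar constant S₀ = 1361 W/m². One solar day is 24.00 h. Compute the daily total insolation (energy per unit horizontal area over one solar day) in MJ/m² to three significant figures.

Solar declination: sin δ = sin ε · sin λ_s = sin 23.44° × sin 189.2° = -0.06360, so δ = -3.646°.
cos H₀ = −tan(-10.4°) tan(-3.646°) = -0.0117, H₀ = 1.5825 rad.
Bracket: H₀ sin φ sin δ + cos φ cos δ sin H₀ = 1.5825×-0.18052×-0.06360 + 0.98357×0.99798×0.99993 = 0.018169 + 0.981514 = 0.999683.
Q̄ = (S₀/π) × [bracket] = (1361/π) × 0.999683 = 433.08 W/m².
Daily total = Q̄ × 24.00 h × 3600 s/h = 433.08 × 24.00 × 3600 / 10⁶ = 37.42 MJ/m².

37.4 MJ/m²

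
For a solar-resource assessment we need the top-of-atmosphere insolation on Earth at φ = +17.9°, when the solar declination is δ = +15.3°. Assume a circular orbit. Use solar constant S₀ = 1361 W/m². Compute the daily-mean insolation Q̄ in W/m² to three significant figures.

Q̄ ≈ 454 W/m²

cos H₀ = −tan(+17.9°) tan(+15.300°) = -0.0884, H₀ = 1.6593 rad.
Bracket: H₀ sin φ sin δ + cos φ cos δ sin H₀ = 1.6593×0.30736×0.26387 + 0.95159×0.96456×0.99609 = 0.134574 + 0.914277 = 1.048851.
Q̄ = (S₀/π) × [bracket] = (1361/π) × 1.048851 = 454.4 W/m².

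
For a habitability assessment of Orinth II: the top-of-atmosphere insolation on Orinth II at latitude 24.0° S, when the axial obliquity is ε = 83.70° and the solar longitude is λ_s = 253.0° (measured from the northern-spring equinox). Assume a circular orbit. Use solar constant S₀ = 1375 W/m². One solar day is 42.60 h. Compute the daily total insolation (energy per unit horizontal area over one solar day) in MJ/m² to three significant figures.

Solar declination: sin δ = sin ε · sin λ_s = sin 83.70° × sin 253.0° = -0.95053, so δ = -71.903°.
cos H₀ = −tan(-24.0°) tan(-71.903°) = -1.3624 ≤ −1 ⇒ polar day, H₀ = π.
Bracket: H₀ sin φ sin δ + cos φ cos δ sin H₀ = 3.1416×-0.40674×-0.95053 + 0.91355×0.31063×0.00000 = 1.214601 + 0.000000 = 1.214601.
Q̄ = (S₀/π) × [bracket] = (1375/π) × 1.214601 = 531.60 W/m².
Daily total = Q̄ × 42.60 h × 3600 s/h = 531.60 × 42.60 × 3600 / 10⁶ = 81.53 MJ/m².

81.5 MJ/m²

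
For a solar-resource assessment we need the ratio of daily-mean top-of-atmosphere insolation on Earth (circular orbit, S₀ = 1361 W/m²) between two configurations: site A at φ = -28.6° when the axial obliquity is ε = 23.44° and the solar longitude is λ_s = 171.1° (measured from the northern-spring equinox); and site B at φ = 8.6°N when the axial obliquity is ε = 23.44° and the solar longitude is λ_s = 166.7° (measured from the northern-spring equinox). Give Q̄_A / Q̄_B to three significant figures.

Q̄_A / Q̄_B ≈ 0.825

— Configuration A (φ=-28.6°):
Solar declination: sin δ = sin ε · sin λ_s = sin 23.44° × sin 171.1° = 0.06154, so δ = +3.528°.
cos H₀ = −tan(-28.6°) tan(+3.528°) = 0.0336, H₀ = 1.5372 rad.
Bracket: H₀ sin φ sin δ + cos φ cos δ sin H₀ = 1.5372×-0.47869×0.06154 + 0.87798×0.99810×0.99943 = -0.045284 + 0.875812 = 0.830528.
Q̄ = (S₀/π) × [bracket] = (1361/π) × 0.830528 = 359.80 W/m².
— Configuration B (φ=+8.6°):
Solar declination: sin δ = sin ε · sin λ_s = sin 23.44° × sin 166.7° = 0.09151, so δ = +5.251°.
cos H₀ = −tan(+8.6°) tan(+5.251°) = -0.0139, H₀ = 1.5847 rad.
Bracket: H₀ sin φ sin δ + cos φ cos δ sin H₀ = 1.5847×0.14954×0.09151 + 0.98876×0.99580×0.99990 = 0.021686 + 0.984509 = 1.006195.
Q̄ = (S₀/π) × [bracket] = (1361/π) × 1.006195 = 435.90 W/m².
Ratio Q̄_A / Q̄_B = 359.80 / 435.90 = 0.8254.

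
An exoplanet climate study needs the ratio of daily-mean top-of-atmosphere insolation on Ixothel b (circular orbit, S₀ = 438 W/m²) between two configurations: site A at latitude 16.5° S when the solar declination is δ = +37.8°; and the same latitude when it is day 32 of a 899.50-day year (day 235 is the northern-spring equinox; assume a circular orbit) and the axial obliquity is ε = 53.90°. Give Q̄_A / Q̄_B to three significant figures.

Q̄_A / Q̄_B ≈ 0.515

— Configuration A (φ=-16.5°):
cos H₀ = −tan(-16.5°) tan(+37.800°) = 0.2298, H₀ = 1.3390 rad.
Bracket: H₀ sin φ sin δ + cos φ cos δ sin H₀ = 1.3390×-0.28402×0.61291 + 0.95882×0.79016×0.97325 = -0.233091 + 0.737355 = 0.504264.
Q̄ = (S₀/π) × [bracket] = (438/π) × 0.504264 = 70.304 W/m².
— Configuration B (φ=-16.5°):
Solar longitude: λ_s = 360° × (32 − 235)/899.50 = -81.245°, i.e. -81.245° + 360° = 278.755°.
sin δ = sin 53.90° × sin 278.755° = -0.79858, so δ = -52.994°.
cos H₀ = −tan(-16.5°) tan(-52.994°) = -0.3930, H₀ = 1.9747 rad.
Bracket: H₀ sin φ sin δ + cos φ cos δ sin H₀ = 1.9747×-0.28402×-0.79858 + 0.95882×0.60189×0.91954 = 0.447887 + 0.530670 = 0.978557.
Q̄ = (S₀/π) × [bracket] = (438/π) × 0.978557 = 136.43 W/m².
Ratio Q̄_A / Q̄_B = 70.304 / 136.43 = 0.5153.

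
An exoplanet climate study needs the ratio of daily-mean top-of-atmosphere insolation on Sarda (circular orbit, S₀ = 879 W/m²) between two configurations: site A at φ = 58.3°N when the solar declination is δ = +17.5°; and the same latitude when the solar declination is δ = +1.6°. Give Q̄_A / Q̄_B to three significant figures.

Q̄_A / Q̄_B ≈ 1.72

— Configuration A (φ=+58.3°):
cos H₀ = −tan(+58.3°) tan(+17.500°) = -0.5105, H₀ = 2.1066 rad.
Bracket: H₀ sin φ sin δ + cos φ cos δ sin H₀ = 2.1066×0.85081×0.30071 + 0.52547×0.95372×0.85987 = 0.538967 + 0.430925 = 0.969892.
Q̄ = (S₀/π) × [bracket] = (879/π) × 0.969892 = 271.37 W/m².
— Configuration B (φ=+58.3°):
cos H₀ = −tan(+58.3°) tan(+1.600°) = -0.0452, H₀ = 1.6160 rad.
Bracket: H₀ sin φ sin δ + cos φ cos δ sin H₀ = 1.6160×0.85081×0.02792 + 0.52547×0.99961×0.99898 = 0.038387 + 0.524729 = 0.563116.
Q̄ = (S₀/π) × [bracket] = (879/π) × 0.563116 = 157.56 W/m².
Ratio Q̄_A / Q̄_B = 271.37 / 157.56 = 1.722.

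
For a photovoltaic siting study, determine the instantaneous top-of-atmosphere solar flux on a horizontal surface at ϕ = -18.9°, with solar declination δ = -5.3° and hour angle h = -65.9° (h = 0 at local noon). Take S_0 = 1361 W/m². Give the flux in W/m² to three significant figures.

564 W/m²

cos θ_z = sin ϕ sin δ + cos ϕ cos δ cos h = 0.029920 + 0.384664 = 0.414584.
Flux = S_0 · cos θ_z = 1361 × 0.414584 = 564.2 W/m².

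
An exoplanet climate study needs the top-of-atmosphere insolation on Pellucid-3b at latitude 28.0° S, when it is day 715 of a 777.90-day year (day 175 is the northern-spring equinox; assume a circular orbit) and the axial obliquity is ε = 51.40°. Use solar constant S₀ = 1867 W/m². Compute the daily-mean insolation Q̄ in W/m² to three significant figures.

Solar longitude: λ_s = 360° × (715 − 175)/777.90 = 249.904°.
sin δ = sin 51.40° × sin 249.904° = -0.73394, so δ = -47.218°.
cos H₀ = −tan(-28.0°) tan(-47.218°) = -0.5745, H₀ = 2.1828 rad.
Bracket: H₀ sin φ sin δ + cos φ cos δ sin H₀ = 2.1828×-0.46947×-0.73394 + 0.88295×0.67922×0.81847 = 0.752112 + 0.490851 = 1.242963.
Q̄ = (S₀/π) × [bracket] = (1867/π) × 1.242963 = 738.7 W/m².

Q̄ ≈ 739 W/m²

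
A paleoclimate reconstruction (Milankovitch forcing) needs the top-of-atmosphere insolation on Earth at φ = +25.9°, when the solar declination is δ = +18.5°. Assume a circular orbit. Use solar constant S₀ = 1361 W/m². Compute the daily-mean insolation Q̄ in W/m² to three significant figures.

Q̄ ≈ 469 W/m²

cos H₀ = −tan(+25.9°) tan(+18.500°) = -0.1625, H₀ = 1.7340 rad.
Bracket: H₀ sin φ sin δ + cos φ cos δ sin H₀ = 1.7340×0.43680×0.31730 + 0.89956×0.94832×0.98671 = 0.240327 + 0.841733 = 1.082060.
Q̄ = (S₀/π) × [bracket] = (1361/π) × 1.082060 = 468.8 W/m².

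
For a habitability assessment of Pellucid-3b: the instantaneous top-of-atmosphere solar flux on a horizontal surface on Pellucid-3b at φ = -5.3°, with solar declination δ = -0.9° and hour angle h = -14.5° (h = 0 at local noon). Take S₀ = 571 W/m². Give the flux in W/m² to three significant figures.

551 W/m²

cos θ_z = sin φ sin δ + cos φ cos δ cos h = 0.001451 + 0.963890 = 0.965341.
Flux = S₀ · cos θ_z = 571 × 0.965341 = 551.2 W/m².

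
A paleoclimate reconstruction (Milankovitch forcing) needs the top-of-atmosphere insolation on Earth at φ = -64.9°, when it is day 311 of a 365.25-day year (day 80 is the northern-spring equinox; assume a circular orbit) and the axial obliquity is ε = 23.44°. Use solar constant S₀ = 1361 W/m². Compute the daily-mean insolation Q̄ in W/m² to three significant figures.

Q̄ ≈ 396 W/m²

Solar longitude: λ_s = 360° × (311 − 80)/365.25 = 227.680°.
sin δ = sin 23.44° × sin 227.680° = -0.29412, so δ = -17.105°.
cos H₀ = −tan(-64.9°) tan(-17.105°) = -0.6569, H₀ = 2.2875 rad.
Bracket: H₀ sin φ sin δ + cos φ cos δ sin H₀ = 2.2875×-0.90557×-0.29412 + 0.42420×0.95577×0.75394 = 0.609267 + 0.305676 = 0.914943.
Q̄ = (S₀/π) × [bracket] = (1361/π) × 0.914943 = 396.4 W/m².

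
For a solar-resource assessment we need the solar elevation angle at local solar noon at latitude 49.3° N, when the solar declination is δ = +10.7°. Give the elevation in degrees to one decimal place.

At local noon the hour angle is zero, so the zenith angle equals |ϕ − δ| = |+49.3° − (+10.700°)| = 38.600°.
Elevation = 90° − 38.600° = 51.4°.

51.4°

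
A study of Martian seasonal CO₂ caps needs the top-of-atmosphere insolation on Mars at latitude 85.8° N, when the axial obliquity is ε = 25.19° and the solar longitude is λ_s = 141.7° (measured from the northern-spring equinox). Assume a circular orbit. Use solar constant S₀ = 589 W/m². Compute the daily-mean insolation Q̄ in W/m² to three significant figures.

Q̄ ≈ 155 W/m²

Solar declination: sin δ = sin ε · sin λ_s = sin 25.19° × sin 141.7° = 0.26379, so δ = +15.295°.
cos H₀ = −tan(+85.8°) tan(+15.295°) = -3.7241 ≤ −1 ⇒ polar day, H₀ = π.
Bracket: H₀ sin φ sin δ + cos φ cos δ sin H₀ = 3.1416×0.99731×0.26379 + 0.07324×0.96458×0.00000 = 0.826493 + 0.000000 = 0.826493.
Q̄ = (S₀/π) × [bracket] = (589/π) × 0.826493 = 155.0 W/m².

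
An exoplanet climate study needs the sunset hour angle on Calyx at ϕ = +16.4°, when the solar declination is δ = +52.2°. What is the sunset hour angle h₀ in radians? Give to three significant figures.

cos h₀ = −tan ϕ · tan δ = −tan(+16.4°) × tan(+52.200°) = -0.3794, so h₀ = 1.9600 rad = 112.30°.

h₀ = 1.96 rad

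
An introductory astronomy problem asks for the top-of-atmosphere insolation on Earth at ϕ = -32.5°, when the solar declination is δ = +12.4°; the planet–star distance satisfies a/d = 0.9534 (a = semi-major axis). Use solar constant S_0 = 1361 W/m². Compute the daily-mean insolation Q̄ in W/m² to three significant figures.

cos h₀ = −tan(-32.5°) tan(+12.400°) = 0.1401, h₀ = 1.4303 rad.
Bracket: h₀ sin ϕ sin δ + cos ϕ cos δ sin h₀ = 1.4303×-0.53730×0.21474 + 0.84339×0.97667×0.99014 = -0.165028 + 0.815592 = 0.650564.
Inverse-square distance factor (a/d)² = 0.9534² = 0.908972.
Q̄ = (S_0/π) × 0.908972 × [bracket] = (1361/π) × 0.908972 × 0.650564 = 256.2 W/m².

Q̄ ≈ 256 W/m²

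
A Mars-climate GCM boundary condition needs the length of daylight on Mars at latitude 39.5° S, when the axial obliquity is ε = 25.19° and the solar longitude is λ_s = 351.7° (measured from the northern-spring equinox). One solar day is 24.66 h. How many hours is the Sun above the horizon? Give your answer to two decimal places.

12.73 h

Solar declination: sin δ = sin ε · sin λ_s = sin 25.19° × sin 351.7° = -0.06144, so δ = -3.523°.
cos H₀ = −tan φ · tan δ = −tan(-39.5°) × tan(-3.523°) = -0.0507, so H₀ = 1.6216 rad = 92.91°.
Daylight = 2H₀/(2π) × 24.66 h = (1.6216/π) × 24.66 = 12.73 h.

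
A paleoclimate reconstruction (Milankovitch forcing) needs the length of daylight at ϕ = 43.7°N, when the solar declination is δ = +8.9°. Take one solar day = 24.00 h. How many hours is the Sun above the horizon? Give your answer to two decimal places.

cos h₀ = −tan ϕ · tan δ = −tan(+43.7°) × tan(+8.900°) = -0.1496, so h₀ = 1.7210 rad = 98.61°.
Daylight = 2h₀/(2π) × 24.00 h = (1.7210/π) × 24.00 = 13.15 h.

13.15 h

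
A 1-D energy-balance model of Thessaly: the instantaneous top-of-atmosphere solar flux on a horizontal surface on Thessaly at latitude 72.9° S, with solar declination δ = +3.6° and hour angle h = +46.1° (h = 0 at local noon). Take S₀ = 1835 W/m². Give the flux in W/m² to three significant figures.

263 W/m²

cos θ_z = sin φ sin δ + cos φ cos δ cos h = -0.060015 + 0.203486 = 0.143471.
Flux = S₀ · cos θ_z = 1835 × 0.143471 = 263.3 W/m².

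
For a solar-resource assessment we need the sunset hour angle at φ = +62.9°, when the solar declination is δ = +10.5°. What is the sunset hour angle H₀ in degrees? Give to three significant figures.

H₀ = 111°

cos H₀ = −tan φ · tan δ = −tan(+62.9°) × tan(+10.500°) = -0.3622, so H₀ = 1.9414 rad = 111.23°.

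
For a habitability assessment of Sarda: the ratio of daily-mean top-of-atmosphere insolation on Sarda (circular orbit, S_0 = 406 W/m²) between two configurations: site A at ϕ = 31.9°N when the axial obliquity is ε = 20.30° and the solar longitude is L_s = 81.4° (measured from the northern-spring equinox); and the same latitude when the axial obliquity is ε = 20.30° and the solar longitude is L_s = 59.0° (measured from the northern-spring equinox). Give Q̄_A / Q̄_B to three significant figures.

Q̄_A / Q̄_B ≈ 1.03

— Configuration A (ϕ=+31.9°):
Solar declination: sin δ = sin ε · sin L_s = sin 20.30° × sin 81.4° = 0.34303, so δ = +20.062°.
cos h₀ = −tan(+31.9°) tan(+20.062°) = -0.2273, h₀ = 1.8001 rad.
Bracket: h₀ sin ϕ sin δ + cos ϕ cos δ sin h₀ = 1.8001×0.52844×0.34303 + 0.84897×0.93932×0.97382 = 0.326306 + 0.776577 = 1.102883.
Q̄ = (S_0/π) × [bracket] = (406/π) × 1.102883 = 142.53 W/m².
— Configuration B (ϕ=+31.9°):
Solar declination: sin δ = sin ε · sin L_s = sin 20.30° × sin 59.0° = 0.29738, so δ = +17.300°.
cos h₀ = −tan(+31.9°) tan(+17.300°) = -0.1939, h₀ = 1.7659 rad.
Bracket: h₀ sin ϕ sin δ + cos ϕ cos δ sin h₀ = 1.7659×0.52844×0.29738 + 0.84897×0.95476×0.98103 = 0.277507 + 0.795186 = 1.072693.
Q̄ = (S_0/π) × [bracket] = (406/π) × 1.072693 = 138.63 W/m².
Ratio Q̄_A / Q̄_B = 142.53 / 138.63 = 1.028.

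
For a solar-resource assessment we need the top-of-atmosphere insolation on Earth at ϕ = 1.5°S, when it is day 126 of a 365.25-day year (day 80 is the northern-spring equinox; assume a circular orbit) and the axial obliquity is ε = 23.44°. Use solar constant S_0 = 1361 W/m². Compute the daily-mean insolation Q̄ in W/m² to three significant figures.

Solar longitude: L_s = 360° × (126 − 80)/365.25 = 45.339°.
sin δ = sin 23.44° × sin 45.339° = 0.28294, so δ = +16.436°.
cos h₀ = −tan(-1.5°) tan(+16.436°) = 0.0077, h₀ = 1.5631 rad.
Bracket: h₀ sin ϕ sin δ + cos ϕ cos δ sin h₀ = 1.5631×-0.02618×0.28294 + 0.99966×0.95914×0.99997 = -0.011578 + 0.958785 = 0.947207.
Q̄ = (S_0/π) × [bracket] = (1361/π) × 0.947207 = 410.3 W/m².

Q̄ ≈ 410 W/m²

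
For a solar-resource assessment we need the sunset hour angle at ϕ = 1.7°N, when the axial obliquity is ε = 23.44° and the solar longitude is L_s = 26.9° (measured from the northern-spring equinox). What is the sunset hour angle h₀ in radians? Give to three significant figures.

h₀ = 1.58 rad

Solar declination: sin δ = sin ε · sin L_s = sin 23.44° × sin 26.9° = 0.17997, so δ = +10.368°.
cos h₀ = −tan ϕ · tan δ = −tan(+1.7°) × tan(+10.368°) = -0.0054, so h₀ = 1.5762 rad = 90.31°.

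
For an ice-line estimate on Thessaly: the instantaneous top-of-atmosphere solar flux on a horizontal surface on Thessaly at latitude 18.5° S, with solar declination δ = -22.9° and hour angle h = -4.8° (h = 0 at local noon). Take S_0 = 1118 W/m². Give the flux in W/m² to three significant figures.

cos θ_z = sin ϕ sin δ + cos ϕ cos δ cos h = 0.123471 + 0.870518 = 0.993989.
Flux = S_0 · cos θ_z = 1118 × 0.993989 = 1111 W/m².

1.11e+03 W/m²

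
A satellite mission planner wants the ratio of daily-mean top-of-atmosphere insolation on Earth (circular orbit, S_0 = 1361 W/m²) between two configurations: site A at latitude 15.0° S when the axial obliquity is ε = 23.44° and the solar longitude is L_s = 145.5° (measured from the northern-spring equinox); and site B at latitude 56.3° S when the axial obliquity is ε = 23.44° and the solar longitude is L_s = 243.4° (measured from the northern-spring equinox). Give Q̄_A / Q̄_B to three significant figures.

Q̄_A / Q̄_B ≈ 0.795

— Configuration A (ϕ=-15.0°):
Solar declination: sin δ = sin ε · sin L_s = sin 23.44° × sin 145.5° = 0.22531, so δ = +13.021°.
cos h₀ = −tan(-15.0°) tan(+13.021°) = 0.0620, h₀ = 1.5088 rad.
Bracket: h₀ sin ϕ sin δ + cos ϕ cos δ sin h₀ = 1.5088×-0.25882×0.22531 + 0.96593×0.97429×0.99808 = -0.087985 + 0.939289 = 0.851304.
Q̄ = (S_0/π) × [bracket] = (1361/π) × 0.851304 = 368.80 W/m².
— Configuration B (ϕ=-56.3°):
Solar declination: sin δ = sin ε · sin L_s = sin 23.44° × sin 243.4° = -0.35568, so δ = -20.835°.
cos h₀ = −tan(-56.3°) tan(-20.835°) = -0.5706, h₀ = 2.1781 rad.
Bracket: h₀ sin ϕ sin δ + cos ϕ cos δ sin h₀ = 2.1781×-0.83195×-0.35568 + 0.55484×0.93461×0.82120 = 0.644517 + 0.425841 = 1.070358.
Q̄ = (S_0/π) × [bracket] = (1361/π) × 1.070358 = 463.70 W/m².
Ratio Q̄_A / Q̄_B = 368.80 / 463.70 = 0.7953.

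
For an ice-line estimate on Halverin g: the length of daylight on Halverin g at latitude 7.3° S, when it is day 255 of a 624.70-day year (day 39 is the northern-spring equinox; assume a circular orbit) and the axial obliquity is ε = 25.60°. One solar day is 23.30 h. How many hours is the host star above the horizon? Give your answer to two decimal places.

Solar longitude: L_s = 360° × (255 − 39)/624.70 = 124.476°.
sin δ = sin 25.60° × sin 124.476° = 0.35620, so δ = +20.867°.
cos h₀ = −tan ϕ · tan δ = −tan(-7.3°) × tan(+20.867°) = 0.0488, so h₀ = 1.5219 rad = 87.20°.
Daylight = 2h₀/(2π) × 23.30 h = (1.5219/π) × 23.30 = 11.29 h.

11.29 h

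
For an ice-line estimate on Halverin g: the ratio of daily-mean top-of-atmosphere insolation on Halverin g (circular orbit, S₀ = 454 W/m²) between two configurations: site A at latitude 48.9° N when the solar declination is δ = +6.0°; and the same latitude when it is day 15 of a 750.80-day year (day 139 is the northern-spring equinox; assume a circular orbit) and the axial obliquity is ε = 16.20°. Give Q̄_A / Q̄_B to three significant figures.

Q̄_A / Q̄_B ≈ 2.06

— Configuration A (φ=+48.9°):
cos H₀ = −tan(+48.9°) tan(+6.000°) = -0.1205, H₀ = 1.6916 rad.
Bracket: H₀ sin φ sin δ + cos φ cos δ sin H₀ = 1.6916×0.75356×0.10453 + 0.65738×0.99452×0.99272 = 0.133247 + 0.649018 = 0.782265.
Q̄ = (S₀/π) × [bracket] = (454/π) × 0.782265 = 113.05 W/m².
— Configuration B (φ=+48.9°):
Solar longitude: λ_s = 360° × (15 − 139)/750.80 = -59.457°, i.e. -59.457° + 360° = 300.543°.
sin δ = sin 16.20° × sin 300.543° = -0.24028, so δ = -13.903°.
cos H₀ = −tan(+48.9°) tan(-13.903°) = 0.2838, H₀ = 1.2831 rad.
Bracket: H₀ sin φ sin δ + cos φ cos δ sin H₀ = 1.2831×0.75356×-0.24028 + 0.65738×0.97070×0.95890 = -0.232325 + 0.611892 = 0.379567.
Q̄ = (S₀/π) × [bracket] = (454/π) × 0.379567 = 54.852 W/m².
Ratio Q̄_A / Q̄_B = 113.05 / 54.852 = 2.061.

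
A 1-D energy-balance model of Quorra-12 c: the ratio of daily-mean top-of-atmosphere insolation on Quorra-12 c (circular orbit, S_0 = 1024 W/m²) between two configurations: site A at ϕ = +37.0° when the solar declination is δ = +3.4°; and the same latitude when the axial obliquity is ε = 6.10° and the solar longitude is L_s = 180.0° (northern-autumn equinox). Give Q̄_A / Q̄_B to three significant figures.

Q̄_A / Q̄_B ≈ 1.07

— Configuration A (ϕ=+37.0°):
cos h₀ = −tan(+37.0°) tan(+3.400°) = -0.0448, h₀ = 1.6156 rad.
Bracket: h₀ sin ϕ sin δ + cos ϕ cos δ sin h₀ = 1.6156×0.60182×0.05931 + 0.79864×0.99824×0.99900 = 0.057667 + 0.796437 = 0.854104.
Q̄ = (S_0/π) × [bracket] = (1024/π) × 0.854104 = 278.39 W/m².
— Configuration B (ϕ=+37.0°):
Solar declination: sin δ = sin ε · sin L_s = sin 6.10° × sin 180.0° = 0.00000, so δ = +0.000°.
cos h₀ = −tan(+37.0°) tan(+0.000°) = -0.0000, h₀ = 1.5708 rad.
Bracket: h₀ sin ϕ sin δ + cos ϕ cos δ sin h₀ = 1.5708×0.60182×0.00000 + 0.79864×1.00000×1.00000 = 0.000000 + 0.798640 = 0.798640.
Q̄ = (S_0/π) × [bracket] = (1024/π) × 0.798640 = 260.32 W/m².
Ratio Q̄_A / Q̄_B = 278.39 / 260.32 = 1.069.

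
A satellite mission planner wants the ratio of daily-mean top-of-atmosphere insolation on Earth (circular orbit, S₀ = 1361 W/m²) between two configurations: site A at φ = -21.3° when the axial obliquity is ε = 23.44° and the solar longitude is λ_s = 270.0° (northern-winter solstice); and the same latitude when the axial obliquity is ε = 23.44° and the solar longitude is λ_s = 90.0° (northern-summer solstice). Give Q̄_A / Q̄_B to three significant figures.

— Configuration A (φ=-21.3°):
Solar declination: sin δ = sin ε · sin λ_s = sin 23.44° × sin 270.0° = -0.39779, so δ = -23.440°.
cos H₀ = −tan(-21.3°) tan(-23.440°) = -0.1690, H₀ = 1.7407 rad.
Bracket: H₀ sin φ sin δ + cos φ cos δ sin H₀ = 1.7407×-0.36325×-0.39779 + 0.93169×0.91748×0.98561 = 0.251526 + 0.842506 = 1.094032.
Q̄ = (S₀/π) × [bracket] = (1361/π) × 1.094032 = 473.96 W/m².
— Configuration B (φ=-21.3°):
Solar declination: sin δ = sin ε · sin λ_s = sin 23.44° × sin 90.0° = 0.39779, so δ = +23.440°.
cos H₀ = −tan(-21.3°) tan(+23.440°) = 0.1690, H₀ = 1.4009 rad.
Bracket: H₀ sin φ sin δ + cos φ cos δ sin H₀ = 1.4009×-0.36325×0.39779 + 0.93169×0.91748×0.98561 = -0.202426 + 0.842506 = 0.640080.
Q̄ = (S₀/π) × [bracket] = (1361/π) × 0.640080 = 277.30 W/m².
Ratio Q̄_A / Q̄_B = 473.96 / 277.30 = 1.709.

Q̄_A / Q̄_B ≈ 1.71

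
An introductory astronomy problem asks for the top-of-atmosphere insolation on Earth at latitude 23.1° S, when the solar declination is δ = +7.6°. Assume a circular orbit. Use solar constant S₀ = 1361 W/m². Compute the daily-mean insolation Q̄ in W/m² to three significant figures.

Q̄ ≈ 360 W/m²

cos H₀ = −tan(-23.1°) tan(+7.600°) = 0.0569, H₀ = 1.5139 rad.
Bracket: H₀ sin φ sin δ + cos φ cos δ sin H₀ = 1.5139×-0.39234×0.13226 + 0.91982×0.99122×0.99838 = -0.078558 + 0.910267 = 0.831709.
Q̄ = (S₀/π) × [bracket] = (1361/π) × 0.831709 = 360.3 W/m².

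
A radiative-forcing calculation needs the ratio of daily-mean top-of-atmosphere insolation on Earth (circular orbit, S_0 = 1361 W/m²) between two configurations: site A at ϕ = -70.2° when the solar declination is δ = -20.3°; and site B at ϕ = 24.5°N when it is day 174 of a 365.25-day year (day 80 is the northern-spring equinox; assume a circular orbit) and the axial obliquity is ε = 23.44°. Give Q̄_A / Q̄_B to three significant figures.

— Configuration A (ϕ=-70.2°):
cos h₀ = −tan(-70.2°) tan(-20.300°) = -1.0275 ≤ −1 ⇒ polar day, h₀ = π.
Bracket: h₀ sin ϕ sin δ + cos ϕ cos δ sin h₀ = 3.1416×-0.94088×-0.34694 + 0.33874×0.93789×0.00000 = 1.025509 + 0.000000 = 1.025509.
Q̄ = (S_0/π) × [bracket] = (1361/π) × 1.025509 = 444.27 W/m².
— Configuration B (ϕ=+24.5°):
Solar longitude: L_s = 360° × (174 − 80)/365.25 = 92.649°.
sin δ = sin 23.44° × sin 92.649° = 0.39736, so δ = +23.413°.
cos h₀ = −tan(+24.5°) tan(+23.413°) = -0.1973, h₀ = 1.7694 rad.
Bracket: h₀ sin ϕ sin δ + cos ϕ cos δ sin h₀ = 1.7694×0.41469×0.39736 + 0.90996×0.91766×0.98034 = 0.291564 + 0.818617 = 1.110181.
Q̄ = (S_0/π) × [bracket] = (1361/π) × 1.110181 = 480.95 W/m².
Ratio Q̄_A / Q̄_B = 444.27 / 480.95 = 0.9237.

Q̄_A / Q̄_B ≈ 0.924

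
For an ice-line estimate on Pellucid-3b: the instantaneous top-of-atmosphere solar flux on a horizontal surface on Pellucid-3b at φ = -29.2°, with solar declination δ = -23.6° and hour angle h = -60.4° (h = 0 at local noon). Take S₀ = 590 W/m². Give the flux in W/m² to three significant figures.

cos θ_z = sin φ sin δ + cos φ cos δ cos h = 0.195314 + 0.395111 = 0.590425.
Flux = S₀ · cos θ_z = 590 × 0.590425 = 348.4 W/m².

348 W/m²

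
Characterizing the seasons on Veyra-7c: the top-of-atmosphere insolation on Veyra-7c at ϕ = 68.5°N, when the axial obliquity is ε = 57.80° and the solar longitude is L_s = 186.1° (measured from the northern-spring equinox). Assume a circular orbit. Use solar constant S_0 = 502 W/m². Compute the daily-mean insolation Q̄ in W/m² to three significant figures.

Q̄ ≈ 38.9 W/m²

Solar declination: sin δ = sin ε · sin L_s = sin 57.80° × sin 186.1° = -0.08992, so δ = -5.159°.
cos h₀ = −tan(+68.5°) tan(-5.159°) = 0.2292, h₀ = 1.3395 rad.
Bracket: h₀ sin ϕ sin δ + cos ϕ cos δ sin h₀ = 1.3395×0.93042×-0.08992 + 0.36650×0.99595×0.97338 = -0.112067 + 0.355299 = 0.243232.
Q̄ = (S_0/π) × [bracket] = (502/π) × 0.243232 = 38.87 W/m².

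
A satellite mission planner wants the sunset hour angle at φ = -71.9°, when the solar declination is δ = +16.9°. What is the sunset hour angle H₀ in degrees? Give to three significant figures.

H₀ = 21.6°

cos H₀ = −tan φ · tan δ = −tan(-71.9°) × tan(+16.900°) = 0.9295, so H₀ = 0.3776 rad = 21.64°.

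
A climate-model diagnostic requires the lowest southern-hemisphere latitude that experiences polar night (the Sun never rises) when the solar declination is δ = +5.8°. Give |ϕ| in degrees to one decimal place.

|ϕ| = 84.2°

Polar night requires cos h₀ = −tan ϕ tan δ ≥ 1, i.e. tan ϕ tan δ ≤ −1.
The boundary is |tan ϕ| · |tan δ| = 1, so |ϕ| = 90° − |δ| = 90° − 5.8° = 84.2° in the southern hemisphere.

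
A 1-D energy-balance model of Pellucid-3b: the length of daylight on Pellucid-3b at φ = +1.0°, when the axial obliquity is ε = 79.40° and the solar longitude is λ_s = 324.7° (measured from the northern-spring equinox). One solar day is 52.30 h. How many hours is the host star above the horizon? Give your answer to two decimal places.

Solar declination: sin δ = sin ε · sin λ_s = sin 79.40° × sin 324.7° = -0.56800, so δ = -34.611°.
cos H₀ = −tan φ · tan δ = −tan(+1.0°) × tan(-34.611°) = 0.0120, so H₀ = 1.5587 rad = 89.31°.
Daylight = 2H₀/(2π) × 52.30 h = (1.5587/π) × 52.30 = 25.95 h.

25.95 h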